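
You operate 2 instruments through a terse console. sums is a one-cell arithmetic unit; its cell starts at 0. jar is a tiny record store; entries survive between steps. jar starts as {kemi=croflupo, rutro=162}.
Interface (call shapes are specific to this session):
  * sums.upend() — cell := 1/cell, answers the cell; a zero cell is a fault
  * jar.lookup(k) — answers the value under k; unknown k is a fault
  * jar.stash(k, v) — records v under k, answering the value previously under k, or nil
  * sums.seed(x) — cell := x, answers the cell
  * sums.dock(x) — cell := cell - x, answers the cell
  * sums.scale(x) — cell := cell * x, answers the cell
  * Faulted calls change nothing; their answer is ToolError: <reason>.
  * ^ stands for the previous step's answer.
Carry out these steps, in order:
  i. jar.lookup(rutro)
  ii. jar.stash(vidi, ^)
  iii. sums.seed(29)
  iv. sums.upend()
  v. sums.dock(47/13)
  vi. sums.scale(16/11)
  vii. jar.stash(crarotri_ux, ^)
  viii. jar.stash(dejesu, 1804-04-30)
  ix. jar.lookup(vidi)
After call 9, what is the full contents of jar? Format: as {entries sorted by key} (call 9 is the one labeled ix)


$ lookup k='rutro'
= 162
$ stash k='vidi' v='^'
= nil
$ seed x='29'
= 29
$ upend
= 1/29
$ dock x='47/13'
= -1350/377
$ scale x='16/11'
= -21600/4147
$ stash k='crarotri_ux' v='^'
= nil
$ stash k='dejesu' v='1804-04-30'
= nil
$ lookup k='vidi'
= 162

Answer: {crarotri_ux=-21600/4147, dejesu=1804-04-30, kemi=croflupo, rutro=162, vidi=162}


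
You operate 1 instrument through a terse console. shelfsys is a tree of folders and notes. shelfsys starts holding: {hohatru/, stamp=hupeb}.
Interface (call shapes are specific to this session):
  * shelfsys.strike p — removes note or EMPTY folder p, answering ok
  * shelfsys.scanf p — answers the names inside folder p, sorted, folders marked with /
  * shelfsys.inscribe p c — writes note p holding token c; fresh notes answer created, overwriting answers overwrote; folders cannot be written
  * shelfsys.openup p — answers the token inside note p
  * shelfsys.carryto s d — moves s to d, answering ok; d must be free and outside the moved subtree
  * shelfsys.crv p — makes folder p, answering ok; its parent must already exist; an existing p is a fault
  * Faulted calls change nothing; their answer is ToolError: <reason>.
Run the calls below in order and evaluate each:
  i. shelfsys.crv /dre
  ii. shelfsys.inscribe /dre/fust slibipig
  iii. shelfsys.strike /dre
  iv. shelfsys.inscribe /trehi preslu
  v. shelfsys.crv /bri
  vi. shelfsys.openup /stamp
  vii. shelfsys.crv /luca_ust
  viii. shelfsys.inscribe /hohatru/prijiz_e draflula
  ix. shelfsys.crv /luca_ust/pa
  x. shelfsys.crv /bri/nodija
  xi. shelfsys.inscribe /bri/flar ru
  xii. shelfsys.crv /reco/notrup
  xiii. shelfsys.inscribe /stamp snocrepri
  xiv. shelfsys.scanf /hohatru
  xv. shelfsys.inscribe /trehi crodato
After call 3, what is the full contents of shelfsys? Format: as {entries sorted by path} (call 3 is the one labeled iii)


CALL shelfsys.crv[p=/dre]
RET  ok
CALL shelfsys.inscribe[p=/dre/fust; c=slibipig]
RET  created
CALL shelfsys.strike[p=/dre]
RET  ToolError: not empty
CALL shelfsys.inscribe[p=/trehi; c=preslu]
RET  created
CALL shelfsys.crv[p=/bri]
RET  ok
CALL shelfsys.openup[p=/stamp]
RET  hupeb
CALL shelfsys.crv[p=/luca_ust]
RET  ok
CALL shelfsys.inscribe[p=/hohatru/prijiz_e; c=draflula]
RET  created
CALL shelfsys.crv[p=/luca_ust/pa]
RET  ok
CALL shelfsys.crv[p=/bri/nodija]
RET  ok
CALL shelfsys.inscribe[p=/bri/flar; c=ru]
RET  created
CALL shelfsys.crv[p=/reco/notrup]
RET  ToolError: no parent
CALL shelfsys.inscribe[p=/stamp; c=snocrepri]
RET  overwrote
CALL shelfsys.scanf[p=/hohatru]
RET  [prijiz_e]
CALL shelfsys.inscribe[p=/trehi; c=crodato]
RET  overwrote

Answer: {dre/, dre/fust=slibipig, hohatru/, stamp=hupeb}


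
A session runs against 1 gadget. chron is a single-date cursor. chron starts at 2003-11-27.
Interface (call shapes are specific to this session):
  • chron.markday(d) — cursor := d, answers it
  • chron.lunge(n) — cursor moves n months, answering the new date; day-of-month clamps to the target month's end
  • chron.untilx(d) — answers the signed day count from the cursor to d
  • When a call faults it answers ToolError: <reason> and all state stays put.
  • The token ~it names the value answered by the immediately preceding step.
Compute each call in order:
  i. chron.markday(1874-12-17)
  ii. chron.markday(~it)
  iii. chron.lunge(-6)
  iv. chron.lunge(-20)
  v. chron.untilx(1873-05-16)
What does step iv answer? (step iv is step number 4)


Answer: 1872-10-17

Derivation:
~$ markday d=1874-12-17
= 1874-12-17
~$ markday d=~it
= 1874-12-17
~$ lunge n=-6
= 1874-06-17
~$ lunge n=-20
= 1872-10-17
~$ untilx d=1873-05-16
= 211


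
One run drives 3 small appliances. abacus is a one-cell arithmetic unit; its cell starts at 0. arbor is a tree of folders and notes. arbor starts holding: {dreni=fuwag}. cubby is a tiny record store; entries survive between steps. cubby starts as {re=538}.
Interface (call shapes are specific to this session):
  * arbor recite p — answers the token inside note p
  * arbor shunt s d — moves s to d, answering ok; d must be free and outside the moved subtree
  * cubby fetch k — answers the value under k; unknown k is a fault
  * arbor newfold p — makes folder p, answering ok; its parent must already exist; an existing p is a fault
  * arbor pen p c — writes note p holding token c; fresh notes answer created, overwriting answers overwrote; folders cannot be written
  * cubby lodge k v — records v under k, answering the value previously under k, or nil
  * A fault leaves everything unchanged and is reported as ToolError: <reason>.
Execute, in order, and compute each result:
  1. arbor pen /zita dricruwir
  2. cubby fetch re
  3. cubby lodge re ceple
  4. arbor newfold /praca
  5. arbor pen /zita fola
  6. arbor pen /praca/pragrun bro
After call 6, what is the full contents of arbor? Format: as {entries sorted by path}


[in] arbor pen p='/zita' c='dricruwir'
= created
[in] cubby fetch k='re'
= 538
[in] cubby lodge k='re' v='ceple'
= 538
[in] arbor newfold p='/praca'
= ok
[in] arbor pen p='/zita' c='fola'
= overwrote
[in] arbor pen p='/praca/pragrun' c='bro'
= created

Answer: {dreni=fuwag, praca/, praca/pragrun=bro, zita=fola}


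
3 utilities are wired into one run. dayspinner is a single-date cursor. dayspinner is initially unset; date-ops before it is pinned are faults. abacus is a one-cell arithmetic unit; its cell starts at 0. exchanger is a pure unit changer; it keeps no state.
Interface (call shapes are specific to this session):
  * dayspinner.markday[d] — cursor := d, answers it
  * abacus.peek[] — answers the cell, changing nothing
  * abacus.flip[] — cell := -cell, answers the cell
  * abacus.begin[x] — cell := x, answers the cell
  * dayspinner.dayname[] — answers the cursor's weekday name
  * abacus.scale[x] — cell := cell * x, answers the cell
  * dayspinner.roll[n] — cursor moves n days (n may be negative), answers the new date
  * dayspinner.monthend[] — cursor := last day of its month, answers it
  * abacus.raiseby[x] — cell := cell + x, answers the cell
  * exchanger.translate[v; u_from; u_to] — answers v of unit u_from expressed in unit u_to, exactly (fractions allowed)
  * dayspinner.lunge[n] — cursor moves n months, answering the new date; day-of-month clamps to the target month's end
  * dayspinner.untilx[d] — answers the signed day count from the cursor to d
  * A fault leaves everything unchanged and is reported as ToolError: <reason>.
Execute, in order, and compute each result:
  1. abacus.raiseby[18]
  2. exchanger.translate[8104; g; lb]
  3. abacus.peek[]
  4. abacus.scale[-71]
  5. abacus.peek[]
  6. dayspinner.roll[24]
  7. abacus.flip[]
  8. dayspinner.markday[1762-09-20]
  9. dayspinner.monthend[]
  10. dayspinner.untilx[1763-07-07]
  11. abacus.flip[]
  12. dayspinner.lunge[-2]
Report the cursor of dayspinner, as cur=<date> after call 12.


Answer: cur=1762-07-30

Derivation:
-- 1. raiseby(x=18) => 18
-- 2. translate(v=8104, u_from=g, u_to=lb) => 810400000/45359237
-- 3. peek() => 18
-- 4. scale(x=-71) => -1278
-- 5. peek() => -1278
-- 6. roll(n=24) => ToolError: no date set
-- 7. flip() => 1278
-- 8. markday(d=1762-09-20) => 1762-09-20
-- 9. monthend() => 1762-09-30
-- 10. untilx(d=1763-07-07) => 280
-- 11. flip() => -1278
-- 12. lunge(n=-2) => 1762-07-30


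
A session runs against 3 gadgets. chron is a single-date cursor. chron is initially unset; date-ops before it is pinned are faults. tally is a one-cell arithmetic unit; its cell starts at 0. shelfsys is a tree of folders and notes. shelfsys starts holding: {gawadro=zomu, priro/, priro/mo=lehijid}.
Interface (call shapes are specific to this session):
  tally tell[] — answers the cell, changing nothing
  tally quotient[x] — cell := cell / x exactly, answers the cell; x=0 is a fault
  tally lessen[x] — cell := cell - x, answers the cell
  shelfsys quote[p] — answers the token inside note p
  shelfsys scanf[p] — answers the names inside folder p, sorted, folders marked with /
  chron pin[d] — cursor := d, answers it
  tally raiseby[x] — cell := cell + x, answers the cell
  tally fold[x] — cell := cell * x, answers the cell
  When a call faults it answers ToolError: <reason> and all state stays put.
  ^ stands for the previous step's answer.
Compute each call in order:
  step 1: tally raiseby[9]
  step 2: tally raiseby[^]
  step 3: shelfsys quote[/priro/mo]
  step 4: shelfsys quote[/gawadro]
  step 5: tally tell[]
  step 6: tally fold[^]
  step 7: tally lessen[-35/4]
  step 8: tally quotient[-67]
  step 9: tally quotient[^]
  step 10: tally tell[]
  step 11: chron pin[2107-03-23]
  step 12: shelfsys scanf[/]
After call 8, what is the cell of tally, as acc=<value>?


Answer: acc=-1331/268

Derivation:
# 1. tally raiseby(x='9') : 9
# 2. tally raiseby(x='^') : 18
# 3. shelfsys quote(p='/priro/mo') : lehijid
# 4. shelfsys quote(p='/gawadro') : zomu
# 5. tally tell() : 18
# 6. tally fold(x='^') : 324
# 7. tally lessen(x='-35/4') : 1331/4
# 8. tally quotient(x='-67') : -1331/268
# 9. tally quotient(x='^') : 1
# 10. tally tell() : 1
# 11. chron pin(d='2107-03-23') : 2107-03-23
# 12. shelfsys scanf(p='/') : [gawadro, priro/]


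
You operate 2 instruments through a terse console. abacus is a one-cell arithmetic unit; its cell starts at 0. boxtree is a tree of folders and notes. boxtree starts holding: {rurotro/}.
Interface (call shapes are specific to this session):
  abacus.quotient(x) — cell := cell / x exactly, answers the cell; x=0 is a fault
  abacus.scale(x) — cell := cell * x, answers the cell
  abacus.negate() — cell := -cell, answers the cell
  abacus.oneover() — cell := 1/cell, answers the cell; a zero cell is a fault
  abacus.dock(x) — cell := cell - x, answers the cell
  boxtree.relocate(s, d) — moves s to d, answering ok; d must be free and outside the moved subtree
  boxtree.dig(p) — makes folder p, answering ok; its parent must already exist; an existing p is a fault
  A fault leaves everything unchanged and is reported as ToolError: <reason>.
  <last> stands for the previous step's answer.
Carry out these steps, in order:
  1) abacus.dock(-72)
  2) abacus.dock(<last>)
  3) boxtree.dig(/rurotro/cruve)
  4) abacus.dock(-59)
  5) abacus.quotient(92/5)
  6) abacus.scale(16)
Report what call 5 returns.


I try abacus.dock with x='-72', and get 72.
Invoking abacus.dock with x='<last>': 0.
Invoking boxtree.dig with p='/rurotro/cruve': ok.
I invoke abacus.dock with x='-59', → 59.
I run abacus.quotient with x='92/5', — result: 295/92.
Calling abacus.scale with x='16', and get 1180/23.

Answer: 295/92


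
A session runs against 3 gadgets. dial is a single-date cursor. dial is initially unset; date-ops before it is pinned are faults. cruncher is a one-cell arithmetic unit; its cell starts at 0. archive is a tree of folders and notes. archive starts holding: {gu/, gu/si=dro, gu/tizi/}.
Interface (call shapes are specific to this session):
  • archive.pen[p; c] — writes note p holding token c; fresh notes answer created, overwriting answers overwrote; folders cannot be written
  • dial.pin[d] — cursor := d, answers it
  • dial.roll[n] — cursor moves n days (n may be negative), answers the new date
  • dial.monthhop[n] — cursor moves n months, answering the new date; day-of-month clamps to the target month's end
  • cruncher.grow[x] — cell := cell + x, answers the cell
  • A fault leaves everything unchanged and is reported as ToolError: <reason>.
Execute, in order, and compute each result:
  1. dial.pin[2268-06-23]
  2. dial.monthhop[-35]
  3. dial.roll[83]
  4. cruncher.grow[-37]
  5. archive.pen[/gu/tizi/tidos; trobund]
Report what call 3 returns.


Answer: 2265-10-14

Derivation:
# dial.pin(d=2268-06-23) == 2268-06-23
# dial.monthhop(n=-35) == 2265-07-23
# dial.roll(n=83) == 2265-10-14
# cruncher.grow(x=-37) == -37
# archive.pen(p=/gu/tizi/tidos, c=trobund) == created


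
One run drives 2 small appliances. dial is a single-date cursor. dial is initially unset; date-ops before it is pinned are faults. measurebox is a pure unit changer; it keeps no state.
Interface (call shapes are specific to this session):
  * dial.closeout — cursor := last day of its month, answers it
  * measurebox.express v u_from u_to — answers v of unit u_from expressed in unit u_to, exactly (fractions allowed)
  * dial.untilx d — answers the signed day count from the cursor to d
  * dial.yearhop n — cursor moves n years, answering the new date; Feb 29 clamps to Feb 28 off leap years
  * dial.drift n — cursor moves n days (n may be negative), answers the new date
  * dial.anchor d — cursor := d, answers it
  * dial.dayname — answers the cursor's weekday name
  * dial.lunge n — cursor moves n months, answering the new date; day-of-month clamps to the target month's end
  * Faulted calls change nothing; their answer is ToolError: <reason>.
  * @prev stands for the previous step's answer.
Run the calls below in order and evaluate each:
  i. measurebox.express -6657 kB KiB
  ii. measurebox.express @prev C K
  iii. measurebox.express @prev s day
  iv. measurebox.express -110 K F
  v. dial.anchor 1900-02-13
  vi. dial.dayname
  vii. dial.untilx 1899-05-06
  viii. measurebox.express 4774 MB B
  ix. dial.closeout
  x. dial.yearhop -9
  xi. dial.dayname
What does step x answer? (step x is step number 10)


Answer: 1891-02-28

Derivation:
Do: express[v→-6657; u_from→kB; u_to→KiB]
See: -832125/128
Do: express[v→@prev; u_from→C; u_to→K]
See: -3985809/640
Do: express[v→@prev; u_from→s; u_to→day]
See: -1328603/18432000
Do: express[v→-110; u_from→K; u_to→F]
See: -65767/100
Do: anchor[d→1900-02-13]
See: 1900-02-13
Do: dayname[]
See: Tuesday
Do: untilx[d→1899-05-06]
See: -283
Do: express[v→4774; u_from→MB; u_to→B]
See: 4774000000
Do: closeout[]
See: 1900-02-28
Do: yearhop[n→-9]
See: 1891-02-28
Do: dayname[]
See: Saturday


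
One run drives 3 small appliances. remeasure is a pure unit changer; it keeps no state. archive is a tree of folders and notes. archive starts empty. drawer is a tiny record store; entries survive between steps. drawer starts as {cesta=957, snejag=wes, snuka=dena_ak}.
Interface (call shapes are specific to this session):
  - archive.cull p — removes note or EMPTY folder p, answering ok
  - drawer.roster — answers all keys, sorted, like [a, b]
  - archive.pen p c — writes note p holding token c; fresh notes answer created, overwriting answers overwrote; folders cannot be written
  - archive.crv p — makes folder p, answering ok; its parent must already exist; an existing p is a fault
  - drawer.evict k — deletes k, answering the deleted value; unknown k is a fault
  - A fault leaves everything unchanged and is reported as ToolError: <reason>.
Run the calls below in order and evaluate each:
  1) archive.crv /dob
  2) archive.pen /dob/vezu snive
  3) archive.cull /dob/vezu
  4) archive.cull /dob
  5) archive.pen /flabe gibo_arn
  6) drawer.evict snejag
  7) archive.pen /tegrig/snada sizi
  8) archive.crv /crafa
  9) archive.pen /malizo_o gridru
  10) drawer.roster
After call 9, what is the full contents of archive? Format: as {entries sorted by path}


CALL crv[p=/dob]
RET  ok
CALL pen[p=/dob/vezu; c=snive]
RET  created
CALL cull[p=/dob/vezu]
RET  ok
CALL cull[p=/dob]
RET  ok
CALL pen[p=/flabe; c=gibo_arn]
RET  created
CALL evict[k=snejag]
RET  wes
CALL pen[p=/tegrig/snada; c=sizi]
RET  ToolError: no parent
CALL crv[p=/crafa]
RET  ok
CALL pen[p=/malizo_o; c=gridru]
RET  created
CALL roster[]
RET  [cesta, snuka]

Answer: {crafa/, flabe=gibo_arn, malizo_o=gridru}


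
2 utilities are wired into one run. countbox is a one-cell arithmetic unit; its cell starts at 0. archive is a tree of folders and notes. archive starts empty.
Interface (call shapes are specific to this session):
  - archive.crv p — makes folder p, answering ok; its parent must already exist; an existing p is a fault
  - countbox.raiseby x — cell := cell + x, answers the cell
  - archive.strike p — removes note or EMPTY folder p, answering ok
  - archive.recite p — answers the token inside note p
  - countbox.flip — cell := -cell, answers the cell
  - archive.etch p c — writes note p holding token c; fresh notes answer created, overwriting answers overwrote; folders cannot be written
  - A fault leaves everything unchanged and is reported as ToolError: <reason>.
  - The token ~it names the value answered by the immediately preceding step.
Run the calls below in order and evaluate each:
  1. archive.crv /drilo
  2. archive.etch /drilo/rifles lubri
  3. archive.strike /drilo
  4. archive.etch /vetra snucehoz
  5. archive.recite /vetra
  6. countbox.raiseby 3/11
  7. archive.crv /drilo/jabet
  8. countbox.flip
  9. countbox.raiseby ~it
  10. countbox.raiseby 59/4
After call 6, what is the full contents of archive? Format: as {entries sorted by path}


Answer: {drilo/, drilo/rifles=lubri, vetra=snucehoz}

Derivation:
→ crv(p=/drilo)
← ok
→ etch(p=/drilo/rifles, c=lubri)
← created
→ strike(p=/drilo)
← ToolError: not empty
→ etch(p=/vetra, c=snucehoz)
← created
→ recite(p=/vetra)
← snucehoz
→ raiseby(x=3/11)
← 3/11
→ crv(p=/drilo/jabet)
← ok
→ flip()
← -3/11
→ raiseby(x=~it)
← -6/11
→ raiseby(x=59/4)
← 625/44


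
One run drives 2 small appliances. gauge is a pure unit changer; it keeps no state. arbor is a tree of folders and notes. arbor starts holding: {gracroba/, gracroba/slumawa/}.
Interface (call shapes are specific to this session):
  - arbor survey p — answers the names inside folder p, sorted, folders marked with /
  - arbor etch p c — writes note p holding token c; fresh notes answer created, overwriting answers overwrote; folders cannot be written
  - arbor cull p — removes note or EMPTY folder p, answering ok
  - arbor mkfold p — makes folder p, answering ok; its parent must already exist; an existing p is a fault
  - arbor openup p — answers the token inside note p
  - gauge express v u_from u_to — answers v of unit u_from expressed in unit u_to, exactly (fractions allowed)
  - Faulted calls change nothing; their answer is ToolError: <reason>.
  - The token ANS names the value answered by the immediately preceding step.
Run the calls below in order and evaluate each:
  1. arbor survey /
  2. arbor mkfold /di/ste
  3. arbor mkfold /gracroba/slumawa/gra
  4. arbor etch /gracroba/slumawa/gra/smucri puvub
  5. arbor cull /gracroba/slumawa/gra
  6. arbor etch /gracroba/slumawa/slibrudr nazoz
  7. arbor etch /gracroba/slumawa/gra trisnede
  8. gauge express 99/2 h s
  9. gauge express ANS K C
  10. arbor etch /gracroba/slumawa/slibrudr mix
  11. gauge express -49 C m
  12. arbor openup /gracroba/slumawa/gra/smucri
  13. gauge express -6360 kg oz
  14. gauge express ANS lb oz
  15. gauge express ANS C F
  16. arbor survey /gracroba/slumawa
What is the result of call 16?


I use arbor survey on p='/': [gracroba/].
Calling arbor mkfold on p='/di/ste', and observe ToolError: no parent.
Invoking arbor mkfold on p='/gracroba/slumawa/gra': ok.
Using arbor etch on p='/gracroba/slumawa/gra/smucri', c='puvub', yielding created.
I try arbor cull on p='/gracroba/slumawa/gra', which returns ToolError: not empty.
Invoking arbor etch on p='/gracroba/slumawa/slibrudr', c='nazoz', yielding created.
I try arbor etch on p='/gracroba/slumawa/gra', c='trisnede': ToolError: is a directory.
Then gauge express on v='99/2', u_from='h', u_to='s', and observe 178200.
Invoking gauge express on v='ANS', u_from='K', u_to='C', which returns 3558537/20.
Calling arbor etch on p='/gracroba/slumawa/slibrudr', c='mix', — result: overwrote.
I use gauge express on v='-49', u_from='C', u_to='m', → ToolError: incompatible units.
I try arbor openup on p='/gracroba/slumawa/gra/smucri', yielding puvub.
I call gauge express on v='-6360', u_from='kg', u_to='oz', → -10176000000000/45359237.
Then gauge express on v='ANS', u_from='lb', u_to='oz', yielding -162816000000000/45359237.
Next I call gauge express on v='ANS', u_from='C', u_to='F', yielding -293067348504416/45359237.
Calling arbor survey on p='/gracroba/slumawa', → [gra/, slibrudr].

Answer: [gra/, slibrudr]


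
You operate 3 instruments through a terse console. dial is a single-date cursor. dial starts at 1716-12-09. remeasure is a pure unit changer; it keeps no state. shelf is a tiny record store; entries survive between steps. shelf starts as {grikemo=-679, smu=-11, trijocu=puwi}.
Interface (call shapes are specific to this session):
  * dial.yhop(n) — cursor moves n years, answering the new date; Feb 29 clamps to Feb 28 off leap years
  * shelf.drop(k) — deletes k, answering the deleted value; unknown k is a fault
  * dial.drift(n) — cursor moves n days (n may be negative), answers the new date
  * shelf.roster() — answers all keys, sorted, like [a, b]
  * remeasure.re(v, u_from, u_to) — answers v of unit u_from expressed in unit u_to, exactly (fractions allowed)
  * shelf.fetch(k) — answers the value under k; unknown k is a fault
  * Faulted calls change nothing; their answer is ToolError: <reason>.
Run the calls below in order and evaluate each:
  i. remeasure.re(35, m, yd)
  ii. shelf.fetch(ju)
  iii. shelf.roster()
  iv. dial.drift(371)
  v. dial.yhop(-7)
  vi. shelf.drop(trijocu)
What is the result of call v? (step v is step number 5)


# remeasure.re(v=35, u_from=m, u_to=yd) => 43750/1143
# shelf.fetch(k=ju) => ToolError: no such key ju
# shelf.roster() => [grikemo, smu, trijocu]
# dial.drift(n=371) => 1717-12-15
# dial.yhop(n=-7) => 1710-12-15
# shelf.drop(k=trijocu) => puwi

Answer: 1710-12-15


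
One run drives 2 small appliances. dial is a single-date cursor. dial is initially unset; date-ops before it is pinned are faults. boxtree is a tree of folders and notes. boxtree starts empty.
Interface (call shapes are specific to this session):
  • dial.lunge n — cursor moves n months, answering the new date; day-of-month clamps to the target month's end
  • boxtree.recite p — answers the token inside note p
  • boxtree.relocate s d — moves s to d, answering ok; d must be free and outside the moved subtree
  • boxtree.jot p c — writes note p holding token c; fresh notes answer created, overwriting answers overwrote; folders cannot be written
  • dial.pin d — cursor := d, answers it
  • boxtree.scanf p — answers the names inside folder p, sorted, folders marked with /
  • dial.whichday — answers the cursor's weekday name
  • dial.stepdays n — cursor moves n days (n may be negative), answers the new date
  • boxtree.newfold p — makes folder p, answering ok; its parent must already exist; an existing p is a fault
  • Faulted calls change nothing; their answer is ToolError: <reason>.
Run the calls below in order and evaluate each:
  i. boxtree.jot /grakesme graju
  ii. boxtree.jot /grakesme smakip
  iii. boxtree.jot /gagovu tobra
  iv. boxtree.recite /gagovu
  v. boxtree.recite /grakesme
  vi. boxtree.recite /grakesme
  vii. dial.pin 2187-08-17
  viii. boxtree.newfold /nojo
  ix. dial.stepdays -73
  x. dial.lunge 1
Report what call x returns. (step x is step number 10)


Answer: 2187-07-05

Derivation:
Do: boxtree.jot[p=/grakesme; c=graju]
See: created
Do: boxtree.jot[p=/grakesme; c=smakip]
See: overwrote
Do: boxtree.jot[p=/gagovu; c=tobra]
See: created
Do: boxtree.recite[p=/gagovu]
See: tobra
Do: boxtree.recite[p=/grakesme]
See: smakip
Do: boxtree.recite[p=/grakesme]
See: smakip
Do: dial.pin[d=2187-08-17]
See: 2187-08-17
Do: boxtree.newfold[p=/nojo]
See: ok
Do: dial.stepdays[n=-73]
See: 2187-06-05
Do: dial.lunge[n=1]
See: 2187-07-05


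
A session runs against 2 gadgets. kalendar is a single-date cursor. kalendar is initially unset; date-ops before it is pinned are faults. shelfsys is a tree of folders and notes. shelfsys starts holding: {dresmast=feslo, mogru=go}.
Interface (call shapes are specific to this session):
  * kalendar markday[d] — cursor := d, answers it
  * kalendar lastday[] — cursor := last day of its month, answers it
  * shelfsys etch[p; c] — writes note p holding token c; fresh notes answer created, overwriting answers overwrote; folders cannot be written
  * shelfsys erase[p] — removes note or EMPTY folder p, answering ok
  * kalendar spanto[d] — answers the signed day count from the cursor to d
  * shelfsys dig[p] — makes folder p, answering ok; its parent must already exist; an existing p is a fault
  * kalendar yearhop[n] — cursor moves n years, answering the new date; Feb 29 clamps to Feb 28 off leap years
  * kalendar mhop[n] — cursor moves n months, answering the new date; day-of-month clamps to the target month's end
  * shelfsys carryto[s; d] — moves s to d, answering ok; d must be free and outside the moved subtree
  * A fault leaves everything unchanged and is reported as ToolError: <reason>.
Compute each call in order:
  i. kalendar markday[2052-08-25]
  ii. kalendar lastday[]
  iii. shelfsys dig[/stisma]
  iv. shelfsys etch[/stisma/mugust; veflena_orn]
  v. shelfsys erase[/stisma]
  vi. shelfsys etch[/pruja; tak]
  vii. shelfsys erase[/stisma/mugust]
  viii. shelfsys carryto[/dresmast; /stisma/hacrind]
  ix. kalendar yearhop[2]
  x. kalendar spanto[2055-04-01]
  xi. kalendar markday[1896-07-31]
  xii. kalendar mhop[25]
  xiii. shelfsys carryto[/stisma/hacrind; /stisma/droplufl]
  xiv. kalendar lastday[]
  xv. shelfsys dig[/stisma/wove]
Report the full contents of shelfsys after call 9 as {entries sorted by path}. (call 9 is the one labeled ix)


Answer: {mogru=go, pruja=tak, stisma/, stisma/hacrind=feslo}

Derivation:
-> kalendar markday(d→2052-08-25)
<- 2052-08-25
-> kalendar lastday()
<- 2052-08-31
-> shelfsys dig(p→/stisma)
<- ok
-> shelfsys etch(p→/stisma/mugust, c→veflena_orn)
<- created
-> shelfsys erase(p→/stisma)
<- ToolError: not empty
-> shelfsys etch(p→/pruja, c→tak)
<- created
-> shelfsys erase(p→/stisma/mugust)
<- ok
-> shelfsys carryto(s→/dresmast, d→/stisma/hacrind)
<- ok
-> kalendar yearhop(n→2)
<- 2054-08-31
-> kalendar spanto(d→2055-04-01)
<- 213
-> kalendar markday(d→1896-07-31)
<- 1896-07-31
-> kalendar mhop(n→25)
<- 1898-08-31
-> shelfsys carryto(s→/stisma/hacrind, d→/stisma/droplufl)
<- ok
-> kalendar lastday()
<- 1898-08-31
-> shelfsys dig(p→/stisma/wove)
<- ok


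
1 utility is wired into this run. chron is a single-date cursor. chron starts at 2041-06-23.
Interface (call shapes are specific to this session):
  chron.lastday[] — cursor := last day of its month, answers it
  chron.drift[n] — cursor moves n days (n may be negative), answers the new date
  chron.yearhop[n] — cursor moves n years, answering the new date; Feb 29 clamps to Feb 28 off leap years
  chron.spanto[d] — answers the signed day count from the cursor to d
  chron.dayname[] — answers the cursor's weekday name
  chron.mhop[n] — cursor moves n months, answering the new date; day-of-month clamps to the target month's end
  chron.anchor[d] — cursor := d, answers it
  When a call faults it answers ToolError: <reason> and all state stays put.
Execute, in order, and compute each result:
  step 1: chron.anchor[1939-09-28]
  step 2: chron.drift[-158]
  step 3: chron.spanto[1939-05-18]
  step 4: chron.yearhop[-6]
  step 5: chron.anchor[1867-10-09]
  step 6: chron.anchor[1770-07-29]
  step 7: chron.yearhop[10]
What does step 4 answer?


Answer: 1933-04-23

Derivation:
[in] anchor d: 1939-09-28
[out] 1939-09-28
[in] drift n: -158
[out] 1939-04-23
[in] spanto d: 1939-05-18
[out] 25
[in] yearhop n: -6
[out] 1933-04-23
[in] anchor d: 1867-10-09
[out] 1867-10-09
[in] anchor d: 1770-07-29
[out] 1770-07-29
[in] yearhop n: 10
[out] 1780-07-29


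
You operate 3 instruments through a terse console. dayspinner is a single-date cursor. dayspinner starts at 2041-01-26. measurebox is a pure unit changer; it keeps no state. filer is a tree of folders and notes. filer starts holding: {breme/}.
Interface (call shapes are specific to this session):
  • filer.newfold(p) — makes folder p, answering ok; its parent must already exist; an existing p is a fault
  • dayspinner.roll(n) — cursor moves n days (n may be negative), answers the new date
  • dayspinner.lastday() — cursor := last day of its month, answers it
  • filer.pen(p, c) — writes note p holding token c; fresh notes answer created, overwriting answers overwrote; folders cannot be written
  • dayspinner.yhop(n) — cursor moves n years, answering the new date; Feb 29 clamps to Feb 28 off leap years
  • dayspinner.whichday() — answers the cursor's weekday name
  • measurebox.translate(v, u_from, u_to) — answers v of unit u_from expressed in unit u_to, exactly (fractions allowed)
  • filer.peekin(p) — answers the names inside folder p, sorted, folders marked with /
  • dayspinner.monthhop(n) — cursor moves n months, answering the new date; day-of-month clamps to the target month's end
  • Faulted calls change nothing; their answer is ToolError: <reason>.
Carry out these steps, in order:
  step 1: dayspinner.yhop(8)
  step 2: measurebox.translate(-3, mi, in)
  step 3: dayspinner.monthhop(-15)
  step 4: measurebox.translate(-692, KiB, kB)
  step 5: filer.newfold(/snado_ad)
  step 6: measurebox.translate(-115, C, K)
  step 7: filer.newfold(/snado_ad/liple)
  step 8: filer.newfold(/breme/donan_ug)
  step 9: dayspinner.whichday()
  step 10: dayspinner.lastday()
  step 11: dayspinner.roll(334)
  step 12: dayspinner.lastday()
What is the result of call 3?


Answer: 2047-10-26

Derivation:
Do: dayspinner.yhop[n='8']
See: 2049-01-26
Do: measurebox.translate[v='-3'; u_from='mi'; u_to='in']
See: -190080
Do: dayspinner.monthhop[n='-15']
See: 2047-10-26
Do: measurebox.translate[v='-692'; u_from='KiB'; u_to='kB']
See: -88576/125
Do: filer.newfold[p='/snado_ad']
See: ok
Do: measurebox.translate[v='-115'; u_from='C'; u_to='K']
See: 3163/20
Do: filer.newfold[p='/snado_ad/liple']
See: ok
Do: filer.newfold[p='/breme/donan_ug']
See: ok
Do: dayspinner.whichday[]
See: Saturday
Do: dayspinner.lastday[]
See: 2047-10-31
Do: dayspinner.roll[n='334']
See: 2048-09-29
Do: dayspinner.lastday[]
See: 2048-09-30


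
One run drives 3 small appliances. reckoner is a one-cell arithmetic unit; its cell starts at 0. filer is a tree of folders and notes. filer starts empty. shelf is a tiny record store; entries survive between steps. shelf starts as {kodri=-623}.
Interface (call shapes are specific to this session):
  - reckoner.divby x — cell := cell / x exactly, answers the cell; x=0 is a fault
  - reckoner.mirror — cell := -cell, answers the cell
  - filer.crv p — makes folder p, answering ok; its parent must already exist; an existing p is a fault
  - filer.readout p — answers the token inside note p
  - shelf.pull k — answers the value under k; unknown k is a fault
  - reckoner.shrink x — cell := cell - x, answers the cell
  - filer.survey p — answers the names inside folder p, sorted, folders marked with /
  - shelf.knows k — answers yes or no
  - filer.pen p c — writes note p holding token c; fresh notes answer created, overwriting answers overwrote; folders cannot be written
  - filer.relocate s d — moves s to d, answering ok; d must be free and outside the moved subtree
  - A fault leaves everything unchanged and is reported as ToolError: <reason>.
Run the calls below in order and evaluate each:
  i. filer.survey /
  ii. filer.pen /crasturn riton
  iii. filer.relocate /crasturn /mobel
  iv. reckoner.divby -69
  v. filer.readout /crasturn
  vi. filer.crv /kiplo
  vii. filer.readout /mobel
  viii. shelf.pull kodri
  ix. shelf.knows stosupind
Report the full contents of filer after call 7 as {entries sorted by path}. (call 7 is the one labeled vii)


Answer: {kiplo/, mobel=riton}

Derivation:
> survey p→/
:: []
> pen p→/crasturn c→riton
:: created
> relocate s→/crasturn d→/mobel
:: ok
> divby x→-69
:: 0
> readout p→/crasturn
:: ToolError: not found
> crv p→/kiplo
:: ok
> readout p→/mobel
:: riton
> pull k→kodri
:: -623
> knows k→stosupind
:: no


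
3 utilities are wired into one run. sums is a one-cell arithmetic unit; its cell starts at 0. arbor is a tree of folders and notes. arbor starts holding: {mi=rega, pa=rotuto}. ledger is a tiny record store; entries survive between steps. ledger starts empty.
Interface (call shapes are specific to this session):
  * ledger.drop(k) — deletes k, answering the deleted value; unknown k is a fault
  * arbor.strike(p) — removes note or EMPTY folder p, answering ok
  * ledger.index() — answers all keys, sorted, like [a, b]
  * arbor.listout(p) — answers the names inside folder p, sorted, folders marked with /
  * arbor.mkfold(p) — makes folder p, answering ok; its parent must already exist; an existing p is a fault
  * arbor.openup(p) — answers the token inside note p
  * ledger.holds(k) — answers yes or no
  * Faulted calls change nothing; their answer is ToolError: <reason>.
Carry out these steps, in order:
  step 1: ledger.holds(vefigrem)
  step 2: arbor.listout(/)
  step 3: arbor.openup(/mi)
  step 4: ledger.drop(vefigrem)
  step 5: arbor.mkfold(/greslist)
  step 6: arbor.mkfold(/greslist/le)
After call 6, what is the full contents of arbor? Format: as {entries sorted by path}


Answer: {greslist/, greslist/le/, mi=rega, pa=rotuto}

Derivation:
[in] ledger.holds k=vefigrem
[out] no
[in] arbor.listout p=/
[out] [mi, pa]
[in] arbor.openup p=/mi
[out] rega
[in] ledger.drop k=vefigrem
[out] ToolError: no such key vefigrem
[in] arbor.mkfold p=/greslist
[out] ok
[in] arbor.mkfold p=/greslist/le
[out] ok


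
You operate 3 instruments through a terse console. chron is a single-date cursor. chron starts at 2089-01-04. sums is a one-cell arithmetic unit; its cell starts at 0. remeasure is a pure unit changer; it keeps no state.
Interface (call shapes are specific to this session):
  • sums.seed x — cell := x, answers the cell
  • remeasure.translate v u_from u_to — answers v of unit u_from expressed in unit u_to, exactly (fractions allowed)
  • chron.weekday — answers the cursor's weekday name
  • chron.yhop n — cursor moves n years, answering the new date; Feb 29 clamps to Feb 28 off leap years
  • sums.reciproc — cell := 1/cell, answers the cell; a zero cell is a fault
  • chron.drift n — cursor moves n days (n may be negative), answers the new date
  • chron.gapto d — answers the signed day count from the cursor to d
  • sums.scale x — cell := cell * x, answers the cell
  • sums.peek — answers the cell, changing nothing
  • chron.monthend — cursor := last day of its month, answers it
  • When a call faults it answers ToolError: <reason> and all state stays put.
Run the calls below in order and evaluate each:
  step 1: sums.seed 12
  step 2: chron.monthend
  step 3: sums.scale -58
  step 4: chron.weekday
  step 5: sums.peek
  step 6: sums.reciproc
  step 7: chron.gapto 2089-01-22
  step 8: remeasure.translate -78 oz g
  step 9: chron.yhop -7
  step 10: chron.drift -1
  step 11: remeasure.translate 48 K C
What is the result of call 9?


Answer: 2082-01-31

Derivation:
! seed(x='12') : 12
! monthend() : 2089-01-31
! scale(x='-58') : -696
! weekday() : Monday
! peek() : -696
! reciproc() : -1/696
! gapto(d='2089-01-22') : -9
! translate(v='-78', u_from='oz', u_to='g') : -1769010243/800000
! yhop(n='-7') : 2082-01-31
! drift(n='-1') : 2082-01-30
! translate(v='48', u_from='K', u_to='C') : -4503/20


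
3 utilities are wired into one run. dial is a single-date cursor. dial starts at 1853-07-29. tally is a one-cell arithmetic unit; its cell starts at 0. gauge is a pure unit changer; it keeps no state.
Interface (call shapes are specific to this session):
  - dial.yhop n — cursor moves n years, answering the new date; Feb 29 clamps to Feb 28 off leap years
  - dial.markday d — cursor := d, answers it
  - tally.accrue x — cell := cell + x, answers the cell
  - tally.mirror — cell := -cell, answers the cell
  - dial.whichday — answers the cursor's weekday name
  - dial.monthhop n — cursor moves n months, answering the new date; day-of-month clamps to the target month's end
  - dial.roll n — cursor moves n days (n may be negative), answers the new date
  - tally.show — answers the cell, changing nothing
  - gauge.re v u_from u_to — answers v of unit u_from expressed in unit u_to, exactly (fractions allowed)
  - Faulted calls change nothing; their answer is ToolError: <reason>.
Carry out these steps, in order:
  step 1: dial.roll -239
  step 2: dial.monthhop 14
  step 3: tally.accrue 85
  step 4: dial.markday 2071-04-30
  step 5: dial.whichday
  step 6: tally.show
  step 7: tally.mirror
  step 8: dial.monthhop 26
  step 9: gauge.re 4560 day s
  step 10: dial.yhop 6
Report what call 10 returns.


Answer: 2079-06-30

Derivation:
Do: dial.roll[-239]
See: 1852-12-02
Do: dial.monthhop[14]
See: 1854-02-02
Do: tally.accrue[85]
See: 85
Do: dial.markday[2071-04-30]
See: 2071-04-30
Do: dial.whichday[]
See: Thursday
Do: tally.show[]
See: 85
Do: tally.mirror[]
See: -85
Do: dial.monthhop[26]
See: 2073-06-30
Do: gauge.re[4560; day; s]
See: 393984000
Do: dial.yhop[6]
See: 2079-06-30


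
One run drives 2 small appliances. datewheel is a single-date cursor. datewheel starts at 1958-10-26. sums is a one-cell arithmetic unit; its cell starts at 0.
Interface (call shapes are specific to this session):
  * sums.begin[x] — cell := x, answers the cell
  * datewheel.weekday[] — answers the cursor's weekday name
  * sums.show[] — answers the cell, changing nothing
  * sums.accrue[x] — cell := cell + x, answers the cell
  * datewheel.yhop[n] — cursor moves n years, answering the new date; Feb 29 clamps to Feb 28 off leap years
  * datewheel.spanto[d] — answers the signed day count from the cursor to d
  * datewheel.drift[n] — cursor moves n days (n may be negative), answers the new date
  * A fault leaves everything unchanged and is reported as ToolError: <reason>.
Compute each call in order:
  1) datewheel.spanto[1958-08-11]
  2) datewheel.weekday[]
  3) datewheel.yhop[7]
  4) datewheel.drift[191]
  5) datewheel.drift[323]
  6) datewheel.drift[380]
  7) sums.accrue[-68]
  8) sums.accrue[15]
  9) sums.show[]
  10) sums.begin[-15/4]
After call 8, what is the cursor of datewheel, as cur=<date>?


Answer: cur=1968-04-07

Derivation:
Do: spanto[d→1958-08-11]
See: -76
Do: weekday[]
See: Sunday
Do: yhop[n→7]
See: 1965-10-26
Do: drift[n→191]
See: 1966-05-05
Do: drift[n→323]
See: 1967-03-24
Do: drift[n→380]
See: 1968-04-07
Do: accrue[x→-68]
See: -68
Do: accrue[x→15]
See: -53
Do: show[]
See: -53
Do: begin[x→-15/4]
See: -15/4


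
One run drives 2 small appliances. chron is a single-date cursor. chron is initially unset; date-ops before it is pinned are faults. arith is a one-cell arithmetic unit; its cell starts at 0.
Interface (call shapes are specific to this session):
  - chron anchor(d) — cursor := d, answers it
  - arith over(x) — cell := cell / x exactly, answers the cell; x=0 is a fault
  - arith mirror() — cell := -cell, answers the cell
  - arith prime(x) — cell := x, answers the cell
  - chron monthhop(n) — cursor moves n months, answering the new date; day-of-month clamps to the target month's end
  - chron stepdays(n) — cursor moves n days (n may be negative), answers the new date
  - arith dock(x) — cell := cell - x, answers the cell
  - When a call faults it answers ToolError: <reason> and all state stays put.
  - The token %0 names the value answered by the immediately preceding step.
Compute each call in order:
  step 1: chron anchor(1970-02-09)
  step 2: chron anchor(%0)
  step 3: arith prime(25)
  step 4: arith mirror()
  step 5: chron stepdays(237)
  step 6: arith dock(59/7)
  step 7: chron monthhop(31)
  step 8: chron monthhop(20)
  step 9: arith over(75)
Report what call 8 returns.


Answer: 1975-01-04

Derivation:
Do: chron anchor[1970-02-09]
See: 1970-02-09
Do: chron anchor[%0]
See: 1970-02-09
Do: arith prime[25]
See: 25
Do: arith mirror[]
See: -25
Do: chron stepdays[237]
See: 1970-10-04
Do: arith dock[59/7]
See: -234/7
Do: chron monthhop[31]
See: 1973-05-04
Do: chron monthhop[20]
See: 1975-01-04
Do: arith over[75]
See: -78/175
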